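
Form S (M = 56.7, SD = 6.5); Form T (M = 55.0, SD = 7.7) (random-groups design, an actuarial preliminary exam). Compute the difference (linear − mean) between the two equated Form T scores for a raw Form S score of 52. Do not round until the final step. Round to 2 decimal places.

Mean-equated: 52 + (55.0 − 56.7) = 50.30
Linear-equated: (7.7/6.5)(52 − 56.7) + 55.0 = 49.432
Difference = 49.432 − 50.30 = -0.87

-0.87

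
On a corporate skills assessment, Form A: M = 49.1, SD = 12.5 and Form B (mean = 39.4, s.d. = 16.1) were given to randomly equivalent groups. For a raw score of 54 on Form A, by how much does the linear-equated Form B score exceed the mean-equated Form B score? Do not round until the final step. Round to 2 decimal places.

Mean-equated: 54 + (39.4 − 49.1) = 44.30
Linear-equated: (16.1/12.5)(54 − 49.1) + 39.4 = 45.711
Difference = 45.711 − 44.30 = 1.41

1.41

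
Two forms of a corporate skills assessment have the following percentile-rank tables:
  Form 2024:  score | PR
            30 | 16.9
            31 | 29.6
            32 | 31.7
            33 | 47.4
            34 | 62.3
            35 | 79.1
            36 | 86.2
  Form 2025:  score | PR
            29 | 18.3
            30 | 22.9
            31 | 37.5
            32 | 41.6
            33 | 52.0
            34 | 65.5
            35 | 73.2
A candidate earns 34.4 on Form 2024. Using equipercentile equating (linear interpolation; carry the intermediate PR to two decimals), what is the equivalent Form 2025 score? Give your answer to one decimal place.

34.5

PR of 34.4 on Form 2024: 62.3 + (34.4 − 34)/(35 − 34) × (79.1 − 62.3) = 69.02
On Form 2025, PR 69.02 falls between score 34 (PR 65.5) and 35 (PR 73.2).
Interpolate: 34 + (69.02 − 65.5)/(73.2 − 65.5) × (35 − 34) = 34.5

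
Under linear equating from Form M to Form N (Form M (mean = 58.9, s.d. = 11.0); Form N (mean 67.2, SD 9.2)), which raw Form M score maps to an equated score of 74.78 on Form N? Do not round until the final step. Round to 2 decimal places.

Invert y = (SD_Y/SD_X)(x − M_X) + M_Y:
x = (SD_X/SD_Y)(y − M_Y) + M_X = (11.0/9.2)(74.78 − 67.2) + 58.9
x = 1.195652 × 7.580 + 58.9 = 67.96

67.96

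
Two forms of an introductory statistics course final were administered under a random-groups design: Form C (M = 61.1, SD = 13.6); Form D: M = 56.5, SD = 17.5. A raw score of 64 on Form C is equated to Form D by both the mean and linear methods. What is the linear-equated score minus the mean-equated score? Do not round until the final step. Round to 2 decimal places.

0.83

Mean-equated: 64 + (56.5 − 61.1) = 59.40
Linear-equated: (17.5/13.6)(64 − 61.1) + 56.5 = 60.232
Difference = 60.232 − 59.40 = 0.83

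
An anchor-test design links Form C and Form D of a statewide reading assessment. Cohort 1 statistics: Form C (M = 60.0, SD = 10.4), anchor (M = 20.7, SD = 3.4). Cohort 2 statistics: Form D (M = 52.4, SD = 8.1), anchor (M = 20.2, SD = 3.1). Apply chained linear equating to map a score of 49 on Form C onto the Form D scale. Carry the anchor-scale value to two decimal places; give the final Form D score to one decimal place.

44.3

Form C → anchor (Cohort 1): v = (3.4/10.4)(49 − 60.0) + 20.7 = 17.10
anchor → Form D (Cohort 2): y = (8.1/3.1)(17.10 − 20.2) + 52.4 = 44.3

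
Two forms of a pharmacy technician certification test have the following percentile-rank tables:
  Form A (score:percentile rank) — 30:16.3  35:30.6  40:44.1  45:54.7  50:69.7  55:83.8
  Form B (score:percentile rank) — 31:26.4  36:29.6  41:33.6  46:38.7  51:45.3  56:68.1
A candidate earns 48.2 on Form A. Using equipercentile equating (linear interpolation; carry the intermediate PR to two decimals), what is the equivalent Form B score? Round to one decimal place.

55.2

PR of 48.2 on Form A: 54.7 + (48.2 − 45)/(50 − 45) × (69.7 − 54.7) = 64.30
On Form B, PR 64.30 falls between score 51 (PR 45.3) and 56 (PR 68.1).
Interpolate: 51 + (64.30 − 45.3)/(68.1 − 45.3) × (56 − 51) = 55.2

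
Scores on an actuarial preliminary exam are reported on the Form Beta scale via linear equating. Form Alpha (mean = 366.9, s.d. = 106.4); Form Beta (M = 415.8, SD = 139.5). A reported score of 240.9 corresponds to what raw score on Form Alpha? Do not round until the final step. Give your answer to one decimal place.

233.5

Invert y = (SD_Y/SD_X)(x − M_X) + M_Y:
x = (SD_X/SD_Y)(y − M_Y) + M_X = (106.4/139.5)(240.9 − 415.8) + 366.9
x = 0.762724 × -174.900 + 366.9 = 233.5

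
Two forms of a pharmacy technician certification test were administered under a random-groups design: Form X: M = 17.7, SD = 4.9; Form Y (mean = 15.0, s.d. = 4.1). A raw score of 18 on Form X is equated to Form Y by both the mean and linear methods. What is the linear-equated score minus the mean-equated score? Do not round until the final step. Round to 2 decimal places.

Mean-equated: 18 + (15.0 − 17.7) = 15.30
Linear-equated: (4.1/4.9)(18 − 17.7) + 15.0 = 15.251
Difference = 15.251 − 15.30 = -0.05

-0.05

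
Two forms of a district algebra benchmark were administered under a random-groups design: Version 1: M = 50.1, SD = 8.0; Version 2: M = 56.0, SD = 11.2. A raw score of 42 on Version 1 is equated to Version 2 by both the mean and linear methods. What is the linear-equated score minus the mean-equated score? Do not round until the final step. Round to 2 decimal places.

Mean-equated: 42 + (56.0 − 50.1) = 47.90
Linear-equated: (11.2/8.0)(42 − 50.1) + 56.0 = 44.660
Difference = 44.660 − 47.90 = -3.24

-3.24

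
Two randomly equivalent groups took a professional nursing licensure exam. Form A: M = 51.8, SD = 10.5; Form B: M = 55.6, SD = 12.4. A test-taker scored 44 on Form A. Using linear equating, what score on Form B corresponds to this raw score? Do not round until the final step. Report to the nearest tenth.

Linear equating: y = (SD_Y/SD_X)(x − M_X) + M_Y
y = (12.4/10.5)(44 − 51.8) + 55.6
y = 1.180952 × -7.8 + 55.6 = -9.2114 + 55.6 = 46.4

46.4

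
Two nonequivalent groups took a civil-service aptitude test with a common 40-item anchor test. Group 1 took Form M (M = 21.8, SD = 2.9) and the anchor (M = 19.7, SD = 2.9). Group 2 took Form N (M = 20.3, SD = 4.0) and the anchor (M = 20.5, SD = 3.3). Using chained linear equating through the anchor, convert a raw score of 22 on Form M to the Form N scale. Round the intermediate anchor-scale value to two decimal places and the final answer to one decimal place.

19.6

Form M → anchor (Group 1): v = (2.9/2.9)(22 − 21.8) + 19.7 = 19.90
anchor → Form N (Group 2): y = (4.0/3.3)(19.90 − 20.5) + 20.3 = 19.6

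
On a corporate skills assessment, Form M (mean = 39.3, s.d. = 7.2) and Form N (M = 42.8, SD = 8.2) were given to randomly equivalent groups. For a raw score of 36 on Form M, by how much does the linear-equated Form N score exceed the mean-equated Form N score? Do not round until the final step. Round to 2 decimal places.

-0.46

Mean-equated: 36 + (42.8 − 39.3) = 39.50
Linear-equated: (8.2/7.2)(36 − 39.3) + 42.8 = 39.042
Difference = 39.042 − 39.50 = -0.46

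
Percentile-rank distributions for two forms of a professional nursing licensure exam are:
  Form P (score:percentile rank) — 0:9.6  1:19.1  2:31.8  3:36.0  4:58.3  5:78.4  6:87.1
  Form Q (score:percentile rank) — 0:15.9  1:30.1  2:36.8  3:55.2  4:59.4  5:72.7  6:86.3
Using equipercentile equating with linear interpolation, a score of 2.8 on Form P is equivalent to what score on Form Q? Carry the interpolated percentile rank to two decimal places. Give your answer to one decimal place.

1.8

PR of 2.8 on Form P: 31.8 + (2.8 − 2)/(3 − 2) × (36.0 − 31.8) = 35.16
On Form Q, PR 35.16 falls between score 1 (PR 30.1) and 2 (PR 36.8).
Interpolate: 1 + (35.16 − 30.1)/(36.8 − 30.1) × (2 − 1) = 1.8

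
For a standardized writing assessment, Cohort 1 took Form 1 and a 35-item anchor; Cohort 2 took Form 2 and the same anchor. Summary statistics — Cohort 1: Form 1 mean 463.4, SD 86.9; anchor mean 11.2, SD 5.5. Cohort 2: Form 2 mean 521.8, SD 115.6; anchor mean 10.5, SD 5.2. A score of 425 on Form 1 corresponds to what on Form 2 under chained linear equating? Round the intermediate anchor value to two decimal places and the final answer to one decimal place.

483.3

Form 1 → anchor (Cohort 1): v = (5.5/86.9)(425 − 463.4) + 11.2 = 8.77
anchor → Form 2 (Cohort 2): y = (115.6/5.2)(8.77 − 10.5) + 521.8 = 483.3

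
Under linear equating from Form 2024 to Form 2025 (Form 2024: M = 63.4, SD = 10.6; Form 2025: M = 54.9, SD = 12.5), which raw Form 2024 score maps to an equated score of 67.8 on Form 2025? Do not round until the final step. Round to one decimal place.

74.3

Invert y = (SD_Y/SD_X)(x − M_X) + M_Y:
x = (SD_X/SD_Y)(y − M_Y) + M_X = (10.6/12.5)(67.8 − 54.9) + 63.4
x = 0.848000 × 12.900 + 63.4 = 74.3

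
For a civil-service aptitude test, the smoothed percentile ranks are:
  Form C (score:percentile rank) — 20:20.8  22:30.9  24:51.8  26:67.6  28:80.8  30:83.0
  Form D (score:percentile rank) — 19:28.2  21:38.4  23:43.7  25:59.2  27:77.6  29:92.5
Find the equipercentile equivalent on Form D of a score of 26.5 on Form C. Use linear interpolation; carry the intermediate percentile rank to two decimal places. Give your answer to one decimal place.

26.3

PR of 26.5 on Form C: 67.6 + (26.5 − 26)/(28 − 26) × (80.8 − 67.6) = 70.90
On Form D, PR 70.90 falls between score 25 (PR 59.2) and 27 (PR 77.6).
Interpolate: 25 + (70.90 − 59.2)/(77.6 − 59.2) × (27 − 25) = 26.3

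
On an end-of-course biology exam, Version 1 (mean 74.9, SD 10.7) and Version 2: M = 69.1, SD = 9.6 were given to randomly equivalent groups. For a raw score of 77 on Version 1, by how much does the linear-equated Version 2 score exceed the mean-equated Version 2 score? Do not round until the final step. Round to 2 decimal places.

-0.22

Mean-equated: 77 + (69.1 − 74.9) = 71.20
Linear-equated: (9.6/10.7)(77 − 74.9) + 69.1 = 70.984
Difference = 70.984 − 71.20 = -0.22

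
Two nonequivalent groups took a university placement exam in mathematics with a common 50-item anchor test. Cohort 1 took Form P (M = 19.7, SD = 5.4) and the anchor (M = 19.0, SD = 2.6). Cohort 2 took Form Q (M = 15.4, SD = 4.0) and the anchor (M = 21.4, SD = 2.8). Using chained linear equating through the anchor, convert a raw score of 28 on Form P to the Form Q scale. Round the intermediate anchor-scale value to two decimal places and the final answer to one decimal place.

17.7

Form P → anchor (Cohort 1): v = (2.6/5.4)(28 − 19.7) + 19.0 = 23.00
anchor → Form Q (Cohort 2): y = (4.0/2.8)(23.00 − 21.4) + 15.4 = 17.7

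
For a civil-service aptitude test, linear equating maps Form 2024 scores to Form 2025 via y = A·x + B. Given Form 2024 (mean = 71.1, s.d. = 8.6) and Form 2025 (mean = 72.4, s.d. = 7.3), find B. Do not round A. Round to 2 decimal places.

12.05

A = SD_Y / SD_X = 7.3 / 8.6 = 0.848837
B = M_Y − A·M_X = 72.4 − 0.848837 × 71.1 = 12.05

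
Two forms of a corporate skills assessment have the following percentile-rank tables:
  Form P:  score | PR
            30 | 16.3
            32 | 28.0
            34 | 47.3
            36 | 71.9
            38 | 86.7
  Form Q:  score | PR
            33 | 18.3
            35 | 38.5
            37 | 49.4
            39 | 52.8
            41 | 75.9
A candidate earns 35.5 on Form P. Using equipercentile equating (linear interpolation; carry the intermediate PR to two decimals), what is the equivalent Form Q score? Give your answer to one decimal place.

40.1

PR of 35.5 on Form P: 47.3 + (35.5 − 34)/(36 − 34) × (71.9 − 47.3) = 65.75
On Form Q, PR 65.75 falls between score 39 (PR 52.8) and 41 (PR 75.9).
Interpolate: 39 + (65.75 − 52.8)/(75.9 − 52.8) × (41 − 39) = 40.1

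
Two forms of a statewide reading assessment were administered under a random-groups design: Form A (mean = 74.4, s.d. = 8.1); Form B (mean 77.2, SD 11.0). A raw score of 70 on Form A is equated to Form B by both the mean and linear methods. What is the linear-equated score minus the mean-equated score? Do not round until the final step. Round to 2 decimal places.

Mean-equated: 70 + (77.2 − 74.4) = 72.80
Linear-equated: (11.0/8.1)(70 − 74.4) + 77.2 = 71.225
Difference = 71.225 − 72.80 = -1.58

-1.58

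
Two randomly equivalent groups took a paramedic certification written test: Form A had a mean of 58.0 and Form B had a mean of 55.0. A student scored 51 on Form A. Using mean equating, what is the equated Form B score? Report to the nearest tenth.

48.0

Mean equating: y = x + (M_Y − M_X) = 51 + (55.0 − 58.0) = 48.0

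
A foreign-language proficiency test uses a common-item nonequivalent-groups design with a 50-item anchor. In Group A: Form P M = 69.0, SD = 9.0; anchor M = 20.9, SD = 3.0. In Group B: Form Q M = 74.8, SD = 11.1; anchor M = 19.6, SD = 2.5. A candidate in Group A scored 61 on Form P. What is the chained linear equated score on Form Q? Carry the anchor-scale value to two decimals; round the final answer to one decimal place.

Form P → anchor (Group A): v = (3.0/9.0)(61 − 69.0) + 20.9 = 18.23
anchor → Form Q (Group B): y = (11.1/2.5)(18.23 − 19.6) + 74.8 = 68.7

68.7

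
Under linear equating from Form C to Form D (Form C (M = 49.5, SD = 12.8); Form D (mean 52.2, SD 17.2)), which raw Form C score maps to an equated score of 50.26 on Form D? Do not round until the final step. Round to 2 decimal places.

Invert y = (SD_Y/SD_X)(x − M_X) + M_Y:
x = (SD_X/SD_Y)(y − M_Y) + M_X = (12.8/17.2)(50.26 − 52.2) + 49.5
x = 0.744186 × -1.940 + 49.5 = 48.06

48.06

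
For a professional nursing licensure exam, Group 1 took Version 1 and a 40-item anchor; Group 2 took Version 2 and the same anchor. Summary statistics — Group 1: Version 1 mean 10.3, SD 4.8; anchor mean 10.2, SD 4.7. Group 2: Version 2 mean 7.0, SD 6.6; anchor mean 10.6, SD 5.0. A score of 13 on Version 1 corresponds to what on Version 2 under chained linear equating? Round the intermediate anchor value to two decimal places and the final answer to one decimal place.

Version 1 → anchor (Group 1): v = (4.7/4.8)(13 − 10.3) + 10.2 = 12.84
anchor → Version 2 (Group 2): y = (6.6/5.0)(12.84 − 10.6) + 7.0 = 10.0

10.0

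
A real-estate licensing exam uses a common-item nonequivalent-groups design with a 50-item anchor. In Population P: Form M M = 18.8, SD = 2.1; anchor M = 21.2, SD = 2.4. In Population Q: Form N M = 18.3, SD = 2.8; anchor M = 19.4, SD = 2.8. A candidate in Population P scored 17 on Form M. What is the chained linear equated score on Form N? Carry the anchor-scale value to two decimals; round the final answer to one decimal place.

Form M → anchor (Population P): v = (2.4/2.1)(17 − 18.8) + 21.2 = 19.14
anchor → Form N (Population Q): y = (2.8/2.8)(19.14 − 19.4) + 18.3 = 18.0

18.0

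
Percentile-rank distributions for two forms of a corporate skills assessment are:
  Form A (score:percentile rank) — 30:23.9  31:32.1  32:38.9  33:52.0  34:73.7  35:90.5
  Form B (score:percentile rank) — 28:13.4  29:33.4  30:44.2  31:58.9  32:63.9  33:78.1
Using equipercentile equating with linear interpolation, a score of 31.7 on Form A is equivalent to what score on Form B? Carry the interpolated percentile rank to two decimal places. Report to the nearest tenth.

29.3

PR of 31.7 on Form A: 32.1 + (31.7 − 31)/(32 − 31) × (38.9 − 32.1) = 36.86
On Form B, PR 36.86 falls between score 29 (PR 33.4) and 30 (PR 44.2).
Interpolate: 29 + (36.86 − 33.4)/(44.2 − 33.4) × (30 − 29) = 29.3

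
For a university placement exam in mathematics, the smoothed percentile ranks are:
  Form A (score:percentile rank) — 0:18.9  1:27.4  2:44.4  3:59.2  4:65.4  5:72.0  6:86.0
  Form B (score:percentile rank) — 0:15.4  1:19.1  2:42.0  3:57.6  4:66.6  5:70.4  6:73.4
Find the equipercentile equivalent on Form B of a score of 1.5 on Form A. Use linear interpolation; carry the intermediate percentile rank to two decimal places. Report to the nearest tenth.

1.7

PR of 1.5 on Form A: 27.4 + (1.5 − 1)/(2 − 1) × (44.4 − 27.4) = 35.90
On Form B, PR 35.90 falls between score 1 (PR 19.1) and 2 (PR 42.0).
Interpolate: 1 + (35.90 − 19.1)/(42.0 − 19.1) × (2 − 1) = 1.7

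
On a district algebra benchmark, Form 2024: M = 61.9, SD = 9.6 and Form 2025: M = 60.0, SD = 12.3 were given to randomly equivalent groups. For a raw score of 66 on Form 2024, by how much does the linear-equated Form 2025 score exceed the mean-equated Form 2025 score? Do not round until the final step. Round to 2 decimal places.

Mean-equated: 66 + (60.0 − 61.9) = 64.10
Linear-equated: (12.3/9.6)(66 − 61.9) + 60.0 = 65.253
Difference = 65.253 − 64.10 = 1.15

1.15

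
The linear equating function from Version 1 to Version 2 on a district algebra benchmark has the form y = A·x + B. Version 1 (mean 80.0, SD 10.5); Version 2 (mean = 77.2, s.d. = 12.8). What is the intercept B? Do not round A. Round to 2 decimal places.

A = SD_Y / SD_X = 12.8 / 10.5 = 1.219048
B = M_Y − A·M_X = 77.2 − 1.219048 × 80.0 = -20.32

-20.32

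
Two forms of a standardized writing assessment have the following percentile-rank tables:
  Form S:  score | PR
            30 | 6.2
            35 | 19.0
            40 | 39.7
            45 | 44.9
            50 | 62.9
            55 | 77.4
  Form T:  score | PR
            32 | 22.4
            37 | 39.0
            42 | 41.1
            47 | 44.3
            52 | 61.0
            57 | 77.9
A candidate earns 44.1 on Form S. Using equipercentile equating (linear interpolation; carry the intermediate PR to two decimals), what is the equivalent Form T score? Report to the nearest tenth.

46.5

PR of 44.1 on Form S: 39.7 + (44.1 − 40)/(45 − 40) × (44.9 − 39.7) = 43.96
On Form T, PR 43.96 falls between score 42 (PR 41.1) and 47 (PR 44.3).
Interpolate: 42 + (43.96 − 41.1)/(44.3 − 41.1) × (47 − 42) = 46.5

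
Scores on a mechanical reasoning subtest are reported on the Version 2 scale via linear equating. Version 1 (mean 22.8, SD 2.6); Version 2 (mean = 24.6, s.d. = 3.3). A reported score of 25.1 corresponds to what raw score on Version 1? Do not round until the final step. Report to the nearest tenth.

Invert y = (SD_Y/SD_X)(x − M_X) + M_Y:
x = (SD_X/SD_Y)(y − M_Y) + M_X = (2.6/3.3)(25.1 − 24.6) + 22.8
x = 0.787879 × 0.500 + 22.8 = 23.2

23.2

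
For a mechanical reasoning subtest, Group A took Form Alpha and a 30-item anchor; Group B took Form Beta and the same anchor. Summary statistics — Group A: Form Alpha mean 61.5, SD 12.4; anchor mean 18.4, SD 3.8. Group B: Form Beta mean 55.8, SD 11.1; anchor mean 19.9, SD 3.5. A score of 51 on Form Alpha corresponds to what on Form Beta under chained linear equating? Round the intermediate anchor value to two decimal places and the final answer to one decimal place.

40.8

Form Alpha → anchor (Group A): v = (3.8/12.4)(51 − 61.5) + 18.4 = 15.18
anchor → Form Beta (Group B): y = (11.1/3.5)(15.18 − 19.9) + 55.8 = 40.8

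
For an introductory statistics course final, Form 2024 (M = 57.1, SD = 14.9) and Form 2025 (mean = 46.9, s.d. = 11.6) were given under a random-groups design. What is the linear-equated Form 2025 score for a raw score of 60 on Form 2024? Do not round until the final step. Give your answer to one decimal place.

Linear equating: y = (SD_Y/SD_X)(x − M_X) + M_Y
y = (11.6/14.9)(60 − 57.1) + 46.9
y = 0.778523 × 2.9 + 46.9 = 2.2577 + 46.9 = 49.2

49.2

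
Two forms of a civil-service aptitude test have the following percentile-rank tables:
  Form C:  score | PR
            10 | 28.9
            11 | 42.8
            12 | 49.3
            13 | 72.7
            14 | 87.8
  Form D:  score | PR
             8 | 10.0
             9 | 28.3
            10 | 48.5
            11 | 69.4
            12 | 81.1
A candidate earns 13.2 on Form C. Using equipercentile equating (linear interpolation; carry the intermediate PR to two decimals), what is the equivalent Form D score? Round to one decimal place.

PR of 13.2 on Form C: 72.7 + (13.2 − 13)/(14 − 13) × (87.8 − 72.7) = 75.72
On Form D, PR 75.72 falls between score 11 (PR 69.4) and 12 (PR 81.1).
Interpolate: 11 + (75.72 − 69.4)/(81.1 − 69.4) × (12 − 11) = 11.5

11.5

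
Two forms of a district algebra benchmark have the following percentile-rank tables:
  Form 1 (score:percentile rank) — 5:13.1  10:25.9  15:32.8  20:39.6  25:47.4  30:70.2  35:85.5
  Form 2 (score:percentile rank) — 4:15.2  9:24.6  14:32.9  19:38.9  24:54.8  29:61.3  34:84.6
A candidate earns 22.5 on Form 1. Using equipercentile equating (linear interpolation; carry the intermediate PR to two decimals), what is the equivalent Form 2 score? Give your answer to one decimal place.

PR of 22.5 on Form 1: 39.6 + (22.5 − 20)/(25 − 20) × (47.4 − 39.6) = 43.50
On Form 2, PR 43.50 falls between score 19 (PR 38.9) and 24 (PR 54.8).
Interpolate: 19 + (43.50 − 38.9)/(54.8 − 38.9) × (24 − 19) = 20.4

20.4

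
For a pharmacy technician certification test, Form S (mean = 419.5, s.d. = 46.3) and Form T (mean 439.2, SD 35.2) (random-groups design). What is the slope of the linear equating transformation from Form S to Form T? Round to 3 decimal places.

A = SD_Y / SD_X = 35.2 / 46.3 = 0.760

0.760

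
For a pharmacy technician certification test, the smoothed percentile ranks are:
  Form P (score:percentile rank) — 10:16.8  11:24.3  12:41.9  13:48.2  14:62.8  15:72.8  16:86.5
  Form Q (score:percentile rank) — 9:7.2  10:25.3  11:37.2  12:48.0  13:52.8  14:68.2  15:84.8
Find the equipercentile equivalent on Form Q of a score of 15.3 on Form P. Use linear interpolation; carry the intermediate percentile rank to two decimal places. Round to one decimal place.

14.5

PR of 15.3 on Form P: 72.8 + (15.3 − 15)/(16 − 15) × (86.5 − 72.8) = 76.91
On Form Q, PR 76.91 falls between score 14 (PR 68.2) and 15 (PR 84.8).
Interpolate: 14 + (76.91 − 68.2)/(84.8 − 68.2) × (15 − 14) = 14.5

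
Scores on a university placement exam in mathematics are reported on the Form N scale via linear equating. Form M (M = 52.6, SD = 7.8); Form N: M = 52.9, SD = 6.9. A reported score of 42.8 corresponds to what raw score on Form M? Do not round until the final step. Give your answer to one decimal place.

41.2

Invert y = (SD_Y/SD_X)(x − M_X) + M_Y:
x = (SD_X/SD_Y)(y − M_Y) + M_X = (7.8/6.9)(42.8 − 52.9) + 52.6
x = 1.130435 × -10.100 + 52.6 = 41.2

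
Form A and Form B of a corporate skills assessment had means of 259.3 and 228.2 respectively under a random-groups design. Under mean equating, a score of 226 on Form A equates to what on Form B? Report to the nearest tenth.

194.9

Mean equating: y = x + (M_Y − M_X) = 226 + (228.2 − 259.3) = 194.9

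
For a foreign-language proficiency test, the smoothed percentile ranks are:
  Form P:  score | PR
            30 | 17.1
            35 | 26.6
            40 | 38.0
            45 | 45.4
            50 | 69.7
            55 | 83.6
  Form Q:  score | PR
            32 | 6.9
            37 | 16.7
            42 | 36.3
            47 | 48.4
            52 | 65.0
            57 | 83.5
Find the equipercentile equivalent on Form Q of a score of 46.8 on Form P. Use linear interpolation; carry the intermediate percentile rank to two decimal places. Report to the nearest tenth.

PR of 46.8 on Form P: 45.4 + (46.8 − 45)/(50 − 45) × (69.7 − 45.4) = 54.15
On Form Q, PR 54.15 falls between score 47 (PR 48.4) and 52 (PR 65.0).
Interpolate: 47 + (54.15 − 48.4)/(65.0 − 48.4) × (52 − 47) = 48.7

48.7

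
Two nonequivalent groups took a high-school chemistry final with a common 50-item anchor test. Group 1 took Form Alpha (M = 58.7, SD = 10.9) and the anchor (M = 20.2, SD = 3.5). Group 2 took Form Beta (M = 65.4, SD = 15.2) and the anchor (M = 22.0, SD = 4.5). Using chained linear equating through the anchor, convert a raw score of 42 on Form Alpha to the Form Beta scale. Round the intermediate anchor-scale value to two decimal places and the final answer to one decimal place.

Form Alpha → anchor (Group 1): v = (3.5/10.9)(42 − 58.7) + 20.2 = 14.84
anchor → Form Beta (Group 2): y = (15.2/4.5)(14.84 − 22.0) + 65.4 = 41.2

41.2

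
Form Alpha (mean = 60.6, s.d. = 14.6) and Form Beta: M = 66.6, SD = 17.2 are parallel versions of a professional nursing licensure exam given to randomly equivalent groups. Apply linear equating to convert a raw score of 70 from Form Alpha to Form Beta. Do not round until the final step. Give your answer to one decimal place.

Linear equating: y = (SD_Y/SD_X)(x − M_X) + M_Y
y = (17.2/14.6)(70 − 60.6) + 66.6
y = 1.178082 × 9.4 + 66.6 = 11.0740 + 66.6 = 77.7

77.7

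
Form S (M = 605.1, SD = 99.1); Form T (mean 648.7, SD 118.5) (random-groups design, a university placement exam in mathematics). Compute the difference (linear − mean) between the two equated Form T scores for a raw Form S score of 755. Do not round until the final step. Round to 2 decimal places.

29.34

Mean-equated: 755 + (648.7 − 605.1) = 798.60
Linear-equated: (118.5/99.1)(755 − 605.1) + 648.7 = 827.945
Difference = 827.945 − 798.60 = 29.34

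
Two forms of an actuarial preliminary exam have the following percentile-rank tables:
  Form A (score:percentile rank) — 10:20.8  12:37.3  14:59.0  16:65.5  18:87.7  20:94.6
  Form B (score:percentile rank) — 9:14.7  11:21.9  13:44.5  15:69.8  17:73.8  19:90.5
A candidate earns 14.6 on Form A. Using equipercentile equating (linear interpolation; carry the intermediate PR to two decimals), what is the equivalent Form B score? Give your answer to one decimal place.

PR of 14.6 on Form A: 59.0 + (14.6 − 14)/(16 − 14) × (65.5 − 59.0) = 60.95
On Form B, PR 60.95 falls between score 13 (PR 44.5) and 15 (PR 69.8).
Interpolate: 13 + (60.95 − 44.5)/(69.8 − 44.5) × (15 − 13) = 14.3

14.3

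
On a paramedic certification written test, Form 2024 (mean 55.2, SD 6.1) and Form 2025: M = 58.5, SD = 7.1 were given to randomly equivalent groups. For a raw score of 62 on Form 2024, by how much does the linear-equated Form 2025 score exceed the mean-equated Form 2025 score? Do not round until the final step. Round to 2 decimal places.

1.11

Mean-equated: 62 + (58.5 − 55.2) = 65.30
Linear-equated: (7.1/6.1)(62 − 55.2) + 58.5 = 66.415
Difference = 66.415 − 65.30 = 1.11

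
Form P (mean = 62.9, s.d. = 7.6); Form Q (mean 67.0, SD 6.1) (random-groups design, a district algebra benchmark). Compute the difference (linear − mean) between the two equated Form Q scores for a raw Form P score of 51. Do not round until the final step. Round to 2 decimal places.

Mean-equated: 51 + (67.0 − 62.9) = 55.10
Linear-equated: (6.1/7.6)(51 − 62.9) + 67.0 = 57.449
Difference = 57.449 − 55.10 = 2.35

2.35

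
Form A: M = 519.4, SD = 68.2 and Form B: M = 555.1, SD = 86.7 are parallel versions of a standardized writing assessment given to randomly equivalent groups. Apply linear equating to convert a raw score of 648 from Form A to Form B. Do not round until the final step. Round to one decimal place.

Linear equating: y = (SD_Y/SD_X)(x − M_X) + M_Y
y = (86.7/68.2)(648 − 519.4) + 555.1
y = 1.271261 × 128.6 + 555.1 = 163.4842 + 555.1 = 718.6

718.6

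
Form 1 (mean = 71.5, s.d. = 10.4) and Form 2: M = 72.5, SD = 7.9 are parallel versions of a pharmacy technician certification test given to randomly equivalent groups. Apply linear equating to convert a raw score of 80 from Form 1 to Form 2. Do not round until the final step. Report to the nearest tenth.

79.0

Linear equating: y = (SD_Y/SD_X)(x − M_X) + M_Y
y = (7.9/10.4)(80 − 71.5) + 72.5
y = 0.759615 × 8.5 + 72.5 = 6.4567 + 72.5 = 79.0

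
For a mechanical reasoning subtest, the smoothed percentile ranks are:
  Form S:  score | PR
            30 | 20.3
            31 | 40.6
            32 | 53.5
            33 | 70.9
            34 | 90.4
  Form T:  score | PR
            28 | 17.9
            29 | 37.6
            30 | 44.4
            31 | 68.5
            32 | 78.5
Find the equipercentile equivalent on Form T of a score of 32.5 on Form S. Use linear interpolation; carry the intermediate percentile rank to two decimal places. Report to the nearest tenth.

PR of 32.5 on Form S: 53.5 + (32.5 − 32)/(33 − 32) × (70.9 − 53.5) = 62.20
On Form T, PR 62.20 falls between score 30 (PR 44.4) and 31 (PR 68.5).
Interpolate: 30 + (62.20 − 44.4)/(68.5 − 44.4) × (31 − 30) = 30.7

30.7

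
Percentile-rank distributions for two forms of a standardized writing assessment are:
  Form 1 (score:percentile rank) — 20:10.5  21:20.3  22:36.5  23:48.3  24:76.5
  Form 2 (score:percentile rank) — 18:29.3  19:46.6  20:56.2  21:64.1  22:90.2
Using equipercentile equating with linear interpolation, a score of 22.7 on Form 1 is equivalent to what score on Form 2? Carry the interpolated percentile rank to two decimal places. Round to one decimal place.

18.9

PR of 22.7 on Form 1: 36.5 + (22.7 − 22)/(23 − 22) × (48.3 − 36.5) = 44.76
On Form 2, PR 44.76 falls between score 18 (PR 29.3) and 19 (PR 46.6).
Interpolate: 18 + (44.76 − 29.3)/(46.6 − 29.3) × (19 − 18) = 18.9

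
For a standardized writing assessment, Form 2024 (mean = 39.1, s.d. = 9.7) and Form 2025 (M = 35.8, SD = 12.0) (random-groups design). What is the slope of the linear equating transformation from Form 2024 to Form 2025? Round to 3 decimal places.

1.237

A = SD_Y / SD_X = 12.0 / 9.7 = 1.237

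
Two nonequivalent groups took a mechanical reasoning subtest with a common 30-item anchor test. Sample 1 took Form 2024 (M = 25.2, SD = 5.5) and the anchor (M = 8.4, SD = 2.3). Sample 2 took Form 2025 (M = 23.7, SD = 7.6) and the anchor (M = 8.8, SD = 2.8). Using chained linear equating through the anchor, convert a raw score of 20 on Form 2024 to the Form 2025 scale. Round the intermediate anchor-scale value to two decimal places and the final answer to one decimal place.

16.7

Form 2024 → anchor (Sample 1): v = (2.3/5.5)(20 − 25.2) + 8.4 = 6.23
anchor → Form 2025 (Sample 2): y = (7.6/2.8)(6.23 − 8.8) + 23.7 = 16.7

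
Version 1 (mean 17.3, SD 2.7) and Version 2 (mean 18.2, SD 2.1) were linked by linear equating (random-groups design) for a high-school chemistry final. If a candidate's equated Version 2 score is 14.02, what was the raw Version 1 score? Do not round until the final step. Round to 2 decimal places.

11.93

Invert y = (SD_Y/SD_X)(x − M_X) + M_Y:
x = (SD_X/SD_Y)(y − M_Y) + M_X = (2.7/2.1)(14.02 − 18.2) + 17.3
x = 1.285714 × -4.180 + 17.3 = 11.93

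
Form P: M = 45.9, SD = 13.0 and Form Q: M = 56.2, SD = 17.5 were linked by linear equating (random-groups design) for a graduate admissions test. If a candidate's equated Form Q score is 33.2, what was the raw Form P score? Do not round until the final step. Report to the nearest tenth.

Invert y = (SD_Y/SD_X)(x − M_X) + M_Y:
x = (SD_X/SD_Y)(y − M_Y) + M_X = (13.0/17.5)(33.2 − 56.2) + 45.9
x = 0.742857 × -23.000 + 45.9 = 28.8

28.8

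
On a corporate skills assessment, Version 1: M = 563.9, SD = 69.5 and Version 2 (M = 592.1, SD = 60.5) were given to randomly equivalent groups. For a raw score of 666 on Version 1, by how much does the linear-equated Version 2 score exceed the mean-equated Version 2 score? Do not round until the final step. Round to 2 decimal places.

Mean-equated: 666 + (592.1 − 563.9) = 694.20
Linear-equated: (60.5/69.5)(666 − 563.9) + 592.1 = 680.978
Difference = 680.978 − 694.20 = -13.22

-13.22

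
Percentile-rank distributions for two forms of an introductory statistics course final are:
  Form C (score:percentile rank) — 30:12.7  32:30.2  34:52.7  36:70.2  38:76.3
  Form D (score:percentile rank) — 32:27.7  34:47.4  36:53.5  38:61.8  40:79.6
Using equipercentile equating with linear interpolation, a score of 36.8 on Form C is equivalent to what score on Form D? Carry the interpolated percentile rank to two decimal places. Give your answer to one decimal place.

PR of 36.8 on Form C: 70.2 + (36.8 − 36)/(38 − 36) × (76.3 − 70.2) = 72.64
On Form D, PR 72.64 falls between score 38 (PR 61.8) and 40 (PR 79.6).
Interpolate: 38 + (72.64 − 61.8)/(79.6 − 61.8) × (40 − 38) = 39.2

39.2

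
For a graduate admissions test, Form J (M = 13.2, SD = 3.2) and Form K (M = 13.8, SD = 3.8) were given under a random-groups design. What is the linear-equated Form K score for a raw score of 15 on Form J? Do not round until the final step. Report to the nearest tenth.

15.9

Linear equating: y = (SD_Y/SD_X)(x − M_X) + M_Y
y = (3.8/3.2)(15 − 13.2) + 13.8
y = 1.187500 × 1.8 + 13.8 = 2.1375 + 13.8 = 15.9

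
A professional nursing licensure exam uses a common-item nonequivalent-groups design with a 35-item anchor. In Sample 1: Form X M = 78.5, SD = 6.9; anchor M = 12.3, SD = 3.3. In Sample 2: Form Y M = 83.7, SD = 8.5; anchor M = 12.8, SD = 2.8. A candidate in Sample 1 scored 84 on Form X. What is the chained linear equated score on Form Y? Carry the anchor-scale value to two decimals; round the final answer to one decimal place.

90.2

Form X → anchor (Sample 1): v = (3.3/6.9)(84 − 78.5) + 12.3 = 14.93
anchor → Form Y (Sample 2): y = (8.5/2.8)(14.93 − 12.8) + 83.7 = 90.2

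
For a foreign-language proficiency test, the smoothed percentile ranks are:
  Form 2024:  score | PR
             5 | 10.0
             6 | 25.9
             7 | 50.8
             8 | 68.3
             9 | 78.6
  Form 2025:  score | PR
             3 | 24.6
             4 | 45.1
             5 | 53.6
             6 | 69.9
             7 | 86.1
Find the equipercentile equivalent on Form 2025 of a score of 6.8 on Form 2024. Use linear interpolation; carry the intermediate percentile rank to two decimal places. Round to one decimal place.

4.1

PR of 6.8 on Form 2024: 25.9 + (6.8 − 6)/(7 − 6) × (50.8 − 25.9) = 45.82
On Form 2025, PR 45.82 falls between score 4 (PR 45.1) and 5 (PR 53.6).
Interpolate: 4 + (45.82 − 45.1)/(53.6 − 45.1) × (5 − 4) = 4.1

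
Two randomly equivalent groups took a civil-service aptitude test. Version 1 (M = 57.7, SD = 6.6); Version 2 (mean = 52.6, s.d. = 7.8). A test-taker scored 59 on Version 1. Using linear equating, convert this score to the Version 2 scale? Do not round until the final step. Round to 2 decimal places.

Linear equating: y = (SD_Y/SD_X)(x − M_X) + M_Y
y = (7.8/6.6)(59 − 57.7) + 52.6
y = 1.181818 × 1.3 + 52.6 = 1.5364 + 52.6 = 54.14

54.14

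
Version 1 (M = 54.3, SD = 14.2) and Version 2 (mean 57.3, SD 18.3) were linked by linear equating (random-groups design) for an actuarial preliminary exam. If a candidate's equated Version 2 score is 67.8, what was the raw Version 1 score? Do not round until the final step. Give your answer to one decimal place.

Invert y = (SD_Y/SD_X)(x − M_X) + M_Y:
x = (SD_X/SD_Y)(y − M_Y) + M_X = (14.2/18.3)(67.8 − 57.3) + 54.3
x = 0.775956 × 10.500 + 54.3 = 62.4

62.4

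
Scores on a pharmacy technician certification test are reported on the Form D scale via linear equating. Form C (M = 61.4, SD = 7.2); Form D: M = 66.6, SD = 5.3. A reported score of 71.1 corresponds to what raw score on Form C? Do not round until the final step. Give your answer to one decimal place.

67.5

Invert y = (SD_Y/SD_X)(x − M_X) + M_Y:
x = (SD_X/SD_Y)(y − M_Y) + M_X = (7.2/5.3)(71.1 − 66.6) + 61.4
x = 1.358491 × 4.500 + 61.4 = 67.5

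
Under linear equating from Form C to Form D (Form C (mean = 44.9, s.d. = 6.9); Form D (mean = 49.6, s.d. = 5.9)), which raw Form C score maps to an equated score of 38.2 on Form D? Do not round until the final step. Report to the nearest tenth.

Invert y = (SD_Y/SD_X)(x − M_X) + M_Y:
x = (SD_X/SD_Y)(y − M_Y) + M_X = (6.9/5.9)(38.2 − 49.6) + 44.9
x = 1.169492 × -11.400 + 44.9 = 31.6

31.6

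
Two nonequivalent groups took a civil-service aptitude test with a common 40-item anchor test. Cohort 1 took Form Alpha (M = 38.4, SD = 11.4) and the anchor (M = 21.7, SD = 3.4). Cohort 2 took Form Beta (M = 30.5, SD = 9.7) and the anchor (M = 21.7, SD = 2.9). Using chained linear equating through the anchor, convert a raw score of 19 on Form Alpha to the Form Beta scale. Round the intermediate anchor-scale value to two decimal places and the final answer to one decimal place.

11.1

Form Alpha → anchor (Cohort 1): v = (3.4/11.4)(19 − 38.4) + 21.7 = 15.91
anchor → Form Beta (Cohort 2): y = (9.7/2.9)(15.91 − 21.7) + 30.5 = 11.1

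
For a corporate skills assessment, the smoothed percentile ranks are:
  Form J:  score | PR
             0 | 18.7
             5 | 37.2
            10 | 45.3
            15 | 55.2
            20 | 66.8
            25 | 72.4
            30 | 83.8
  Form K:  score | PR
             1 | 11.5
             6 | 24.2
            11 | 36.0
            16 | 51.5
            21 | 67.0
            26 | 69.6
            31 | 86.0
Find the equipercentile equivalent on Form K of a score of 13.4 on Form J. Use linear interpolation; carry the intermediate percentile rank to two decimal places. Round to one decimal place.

16.2

PR of 13.4 on Form J: 45.3 + (13.4 − 10)/(15 − 10) × (55.2 − 45.3) = 52.03
On Form K, PR 52.03 falls between score 16 (PR 51.5) and 21 (PR 67.0).
Interpolate: 16 + (52.03 − 51.5)/(67.0 − 51.5) × (21 − 16) = 16.2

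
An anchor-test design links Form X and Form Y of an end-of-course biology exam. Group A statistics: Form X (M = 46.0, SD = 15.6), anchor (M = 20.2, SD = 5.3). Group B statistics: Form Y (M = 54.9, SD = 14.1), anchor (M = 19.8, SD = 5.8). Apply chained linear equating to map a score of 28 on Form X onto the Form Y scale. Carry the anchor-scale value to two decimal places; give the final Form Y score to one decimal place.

41.0

Form X → anchor (Group A): v = (5.3/15.6)(28 − 46.0) + 20.2 = 14.08
anchor → Form Y (Group B): y = (14.1/5.8)(14.08 − 19.8) + 54.9 = 41.0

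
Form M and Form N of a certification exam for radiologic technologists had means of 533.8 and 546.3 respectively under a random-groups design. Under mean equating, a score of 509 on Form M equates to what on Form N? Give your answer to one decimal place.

521.5

Mean equating: y = x + (M_Y − M_X) = 509 + (546.3 − 533.8) = 521.5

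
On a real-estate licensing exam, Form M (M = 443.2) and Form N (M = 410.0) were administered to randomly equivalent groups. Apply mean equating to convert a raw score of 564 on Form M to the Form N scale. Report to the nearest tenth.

530.8

Mean equating: y = x + (M_Y − M_X) = 564 + (410.0 − 443.2) = 530.8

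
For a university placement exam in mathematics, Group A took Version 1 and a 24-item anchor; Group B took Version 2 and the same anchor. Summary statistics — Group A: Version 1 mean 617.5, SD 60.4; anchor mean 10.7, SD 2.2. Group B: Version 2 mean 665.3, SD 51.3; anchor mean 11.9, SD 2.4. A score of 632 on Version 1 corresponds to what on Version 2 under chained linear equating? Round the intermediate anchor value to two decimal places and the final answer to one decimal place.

Version 1 → anchor (Group A): v = (2.2/60.4)(632 − 617.5) + 10.7 = 11.23
anchor → Version 2 (Group B): y = (51.3/2.4)(11.23 − 11.9) + 665.3 = 651.0

651.0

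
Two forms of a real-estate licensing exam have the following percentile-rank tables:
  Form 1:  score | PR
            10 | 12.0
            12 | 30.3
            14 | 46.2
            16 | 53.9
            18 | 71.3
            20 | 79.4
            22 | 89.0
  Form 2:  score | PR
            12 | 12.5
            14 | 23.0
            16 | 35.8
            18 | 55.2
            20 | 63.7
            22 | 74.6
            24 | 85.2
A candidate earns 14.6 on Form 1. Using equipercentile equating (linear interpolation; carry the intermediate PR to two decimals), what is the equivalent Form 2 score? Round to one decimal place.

PR of 14.6 on Form 1: 46.2 + (14.6 − 14)/(16 − 14) × (53.9 − 46.2) = 48.51
On Form 2, PR 48.51 falls between score 16 (PR 35.8) and 18 (PR 55.2).
Interpolate: 16 + (48.51 − 35.8)/(55.2 − 35.8) × (18 − 16) = 17.3

17.3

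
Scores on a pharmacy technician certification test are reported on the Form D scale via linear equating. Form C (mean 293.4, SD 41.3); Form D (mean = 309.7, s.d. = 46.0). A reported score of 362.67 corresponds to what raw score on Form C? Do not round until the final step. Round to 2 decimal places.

340.96

Invert y = (SD_Y/SD_X)(x − M_X) + M_Y:
x = (SD_X/SD_Y)(y − M_Y) + M_X = (41.3/46.0)(362.67 − 309.7) + 293.4
x = 0.897826 × 52.970 + 293.4 = 340.96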